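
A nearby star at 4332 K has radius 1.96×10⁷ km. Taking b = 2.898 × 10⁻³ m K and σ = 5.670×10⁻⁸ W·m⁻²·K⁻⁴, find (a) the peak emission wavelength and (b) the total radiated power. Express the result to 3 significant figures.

(a) λ_max = b/T = 2.898×10⁻³/4332 = 6.690×10⁻⁷ m = 669 nm.
Surface area A = 4πR² = 4π(1.96×10¹⁰ m)² = 4.82750×10²¹ m².
(b) P = σAT⁴ = 5.670×10⁻⁸×4.82750×10²¹×(4332)⁴ = 9.64×10²⁸ W.

λ_max ≈ 669 nm; P ≈ 9.64×10²⁸ W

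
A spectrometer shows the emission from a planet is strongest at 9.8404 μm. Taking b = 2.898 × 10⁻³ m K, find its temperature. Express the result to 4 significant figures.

Wien's law gives T = b/λ_max = (2.898×10⁻³ m·K)/(9.8404×10⁻⁶ m) = 294.5 K.

T ≈ 294.5 K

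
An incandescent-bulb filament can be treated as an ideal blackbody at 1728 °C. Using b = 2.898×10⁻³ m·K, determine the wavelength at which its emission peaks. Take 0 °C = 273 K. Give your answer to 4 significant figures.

T = 1728 °C + 273 = 2001 K.
Wien's displacement law: λ_max = b/T = (2.898×10⁻³ m·K)/(2001 K) = 1.4483×10⁻⁶ m.
That is 1448 nm, in the infrared range.

λ_max ≈ 1448 nm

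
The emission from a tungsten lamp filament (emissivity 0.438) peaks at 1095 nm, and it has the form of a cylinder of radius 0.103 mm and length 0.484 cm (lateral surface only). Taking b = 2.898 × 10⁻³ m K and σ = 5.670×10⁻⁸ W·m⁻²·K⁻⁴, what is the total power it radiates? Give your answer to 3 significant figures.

P ≈ 3.82 W

Wien's law: T = b/λ_max = 2.898×10⁻³/1.095×10⁻⁶ = 2646.58 K.
Lateral area A = 2πrL = 2π×1.03×10⁻⁴×4.84×10⁻³ = 3.13229×10⁻⁶ m².
Then P = εσAT⁴ = 0.438×5.670×10⁻⁸×3.13229×10⁻⁶×(2646.58)⁴ = 3.82 W.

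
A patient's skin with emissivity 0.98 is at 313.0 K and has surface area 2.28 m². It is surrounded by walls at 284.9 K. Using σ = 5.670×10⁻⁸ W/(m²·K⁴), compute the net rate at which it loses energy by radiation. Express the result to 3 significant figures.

Net loss ≈ 381 W

Area A = 2.28 m².
Net radiated power P_net = εσA(T⁴ − T₀⁴) = 0.98×5.670×10⁻⁸×2.28×(313.0⁴ − 284.9⁴).
T⁴ − T₀⁴ = 9.59792×10⁹ − 6.58825×10⁹ = 3.00967×10⁹ K⁴, so P_net = 381 W.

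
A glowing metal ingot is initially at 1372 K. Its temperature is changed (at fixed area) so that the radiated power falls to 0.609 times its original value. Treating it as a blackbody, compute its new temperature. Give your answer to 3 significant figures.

T₂ ≈ 1.21×10³ K

P ∝ T⁴, so T₂/T₁ = (P₂/P₁)^(1/4) = (0.609)^(1/4) = 0.883394.
T₂ = 1372 × 0.883394 = 1.21×10³ K.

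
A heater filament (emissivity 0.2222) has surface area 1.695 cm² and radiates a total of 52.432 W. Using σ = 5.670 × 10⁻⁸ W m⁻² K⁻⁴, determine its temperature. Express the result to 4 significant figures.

Area A = 1.695 cm² = 1.695×10⁻⁴ m².
P = εσAT⁴ ⇒ T = (P/(εσA))^(1/4) = (52.432/(0.2222×5.670×10⁻⁸×1.695×10⁻⁴))^(1/4) = 2226 K.

T ≈ 2226 K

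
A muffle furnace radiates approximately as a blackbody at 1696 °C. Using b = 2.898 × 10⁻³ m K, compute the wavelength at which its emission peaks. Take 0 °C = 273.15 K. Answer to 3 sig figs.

λ_max ≈ 1.47 μm

T = 1696 °C + 273.15 = 1969.15 K.
Wien's displacement law: λ_max = b/T = (2.898×10⁻³ m·K)/(1969.15 K) = 1.472×10⁻⁶ m.
That is 1.47 μm, in the infrared range.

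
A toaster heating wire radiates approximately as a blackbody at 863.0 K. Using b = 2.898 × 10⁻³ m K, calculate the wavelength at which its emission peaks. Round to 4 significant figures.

λ_max ≈ 3.358 μm

Wien's displacement law: λ_max = b/T = (2.898×10⁻³ m·K)/(863.0 K) = 3.3581×10⁻⁶ m.
That is 3.358 μm, in the infrared range.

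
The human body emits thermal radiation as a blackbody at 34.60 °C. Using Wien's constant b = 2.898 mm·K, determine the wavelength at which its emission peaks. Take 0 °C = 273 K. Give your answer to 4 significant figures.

λ_max ≈ 9.421 μm

T = 34.60 °C + 273 = 307.60 K.
Wien's displacement law: λ_max = b/T = (2.898×10⁻³ m·K)/(307.60 K) = 9.4213×10⁻⁶ m.
That is 9.421 μm, in the infrared range.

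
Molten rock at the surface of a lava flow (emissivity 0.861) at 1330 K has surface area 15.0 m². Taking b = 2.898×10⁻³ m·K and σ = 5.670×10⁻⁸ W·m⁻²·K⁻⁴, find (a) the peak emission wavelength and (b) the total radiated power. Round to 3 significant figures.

λ_max ≈ 2.18×10³ nm; P ≈ 2.29×10⁶ W

(a) λ_max = b/T = 2.898×10⁻³/1330 = 2.179×10⁻⁶ m = 2.18×10³ nm.
Area A = 15.0 m².
(b) P = εσAT⁴ = 0.861×5.670×10⁻⁸×15.0×(1330)⁴ = 2.29×10⁶ W.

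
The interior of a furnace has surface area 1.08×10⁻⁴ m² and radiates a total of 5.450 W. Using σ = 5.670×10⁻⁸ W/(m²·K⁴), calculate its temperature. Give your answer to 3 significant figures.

Area A = 1.08×10⁻⁴ m².
P = σAT⁴ ⇒ T = (P/(σA))^(1/4) = (5.450/(5.670×10⁻⁸×1.08×10⁻⁴))^(1/4) = 971 K.

T ≈ 971 K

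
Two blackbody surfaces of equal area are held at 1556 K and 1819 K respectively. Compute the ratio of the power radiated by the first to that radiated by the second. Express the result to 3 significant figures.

P₁/P₂ ≈ 0.535

With equal areas, P₁/P₂ = (T₁/T₂)⁴ = (1556/1819)⁴ = 0.535.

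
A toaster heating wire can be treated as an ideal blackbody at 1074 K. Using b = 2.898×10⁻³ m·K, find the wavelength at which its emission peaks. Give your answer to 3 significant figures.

Wien's displacement law: λ_max = b/T = (2.898×10⁻³ m·K)/(1074 K) = 2.698×10⁻⁶ m.
That is 2.70×10³ nm, in the infrared range.

λ_max ≈ 2.70×10³ nm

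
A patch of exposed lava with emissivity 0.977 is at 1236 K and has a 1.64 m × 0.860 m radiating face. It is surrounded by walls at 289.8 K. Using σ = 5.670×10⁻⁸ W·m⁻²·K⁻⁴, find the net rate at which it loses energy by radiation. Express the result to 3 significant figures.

Net loss ≈ 1.82×10⁵ W

Area A = 1.64 × 0.860 = 1.4104 m².
Net radiated power P_net = εσA(T⁴ − T₀⁴) = 0.977×5.670×10⁻⁸×1.4104×(1236⁴ − 289.8⁴).
T⁴ − T₀⁴ = 2.33386×10¹² − 7.05332×10⁹ = 2.32681×10¹² K⁴, so P_net = 1.82×10⁵ W.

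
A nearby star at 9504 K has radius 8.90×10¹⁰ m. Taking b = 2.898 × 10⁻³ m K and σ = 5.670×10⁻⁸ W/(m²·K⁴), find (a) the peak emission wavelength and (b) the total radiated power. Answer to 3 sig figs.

λ_max ≈ 0.305 μm; P ≈ 4.60×10³¹ W

(a) λ_max = b/T = 2.898×10⁻³/9504 = 3.049×10⁻⁷ m = 0.305 μm.
Surface area A = 4πR² = 4π(8.90×10¹⁰ m)² = 9.95382×10²² m².
(b) P = σAT⁴ = 5.670×10⁻⁸×9.95382×10²²×(9504)⁴ = 4.60×10³¹ W.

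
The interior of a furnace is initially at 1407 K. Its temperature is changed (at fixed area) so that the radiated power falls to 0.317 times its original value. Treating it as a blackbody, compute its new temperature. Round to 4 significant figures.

P ∝ T⁴, so T₂/T₁ = (P₂/P₁)^(1/4) = (0.317)^(1/4) = 0.750352.
T₂ = 1407 × 0.750352 = 1056 K.

T₂ ≈ 1056 K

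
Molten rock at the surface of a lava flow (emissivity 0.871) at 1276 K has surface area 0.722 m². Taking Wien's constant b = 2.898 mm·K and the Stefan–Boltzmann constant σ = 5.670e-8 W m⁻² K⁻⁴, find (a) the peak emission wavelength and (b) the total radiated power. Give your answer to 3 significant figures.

λ_max ≈ 2.27×10³ nm; P ≈ 9.45×10⁴ W

(a) λ_max = b/T = 2.898×10⁻³/1276 = 2.271×10⁻⁶ m = 2.27×10³ nm.
Area A = 0.722 m².
(b) P = εσAT⁴ = 0.871×5.670×10⁻⁸×0.722×(1276)⁴ = 9.45×10⁴ W.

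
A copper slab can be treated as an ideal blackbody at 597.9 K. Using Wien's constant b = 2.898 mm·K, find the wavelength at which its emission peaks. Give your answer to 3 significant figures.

Wien's displacement law: λ_max = b/T = (2.898×10⁻³ m·K)/(597.9 K) = 4.847×10⁻⁶ m.
That is 4.85 μm, in the infrared range.

λ_max ≈ 4.85 μm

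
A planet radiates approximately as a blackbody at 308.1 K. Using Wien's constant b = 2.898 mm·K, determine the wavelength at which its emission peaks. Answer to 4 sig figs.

Wien's displacement law: λ_max = b/T = (2.898×10⁻³ m·K)/(308.1 K) = 9.4060×10⁻⁶ m.
That is 9.406 μm, in the infrared range.

λ_max ≈ 9.406 μm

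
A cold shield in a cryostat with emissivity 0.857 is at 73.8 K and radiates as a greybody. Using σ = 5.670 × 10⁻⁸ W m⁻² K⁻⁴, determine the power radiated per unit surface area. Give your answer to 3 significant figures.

Stefan–Boltzmann: I = εσT⁴ = 0.857 × 5.670×10⁻⁸ × (73.8)⁴ = 1.44 W/m².

I ≈ 1.44 W/m²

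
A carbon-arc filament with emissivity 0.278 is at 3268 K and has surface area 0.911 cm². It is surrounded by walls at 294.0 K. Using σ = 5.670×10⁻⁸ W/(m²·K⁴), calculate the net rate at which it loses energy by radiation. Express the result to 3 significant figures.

Net loss ≈ 164 W

Area A = 0.911 cm² = 9.11×10⁻⁵ m².
Net radiated power P_net = εσA(T⁴ − T₀⁴) = 0.278×5.670×10⁻⁸×9.11×10⁻⁵×(3268⁴ − 294.0⁴).
T⁴ − T₀⁴ = 1.14059×10¹⁴ − 7.47118×10⁹ = 1.14052×10¹⁴ K⁴, so P_net = 164 W.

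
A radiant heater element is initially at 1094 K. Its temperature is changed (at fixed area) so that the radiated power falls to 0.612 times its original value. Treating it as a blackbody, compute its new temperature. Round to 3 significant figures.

P ∝ T⁴, so T₂/T₁ = (P₂/P₁)^(1/4) = (0.612)^(1/4) = 0.884480.
T₂ = 1094 × 0.884480 = 968 K.

T₂ ≈ 968 K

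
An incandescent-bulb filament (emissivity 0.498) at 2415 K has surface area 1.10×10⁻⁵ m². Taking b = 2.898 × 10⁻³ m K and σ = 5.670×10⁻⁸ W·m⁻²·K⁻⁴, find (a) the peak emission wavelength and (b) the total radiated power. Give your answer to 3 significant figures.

(a) λ_max = b/T = 2.898×10⁻³/2415 = 1.200×10⁻⁶ m = 1.20×10³ nm.
Area A = 1.10×10⁻⁵ m².
(b) P = εσAT⁴ = 0.498×5.670×10⁻⁸×1.10×10⁻⁵×(2415)⁴ = 10.6 W.

λ_max ≈ 1.20×10³ nm; P ≈ 10.6 W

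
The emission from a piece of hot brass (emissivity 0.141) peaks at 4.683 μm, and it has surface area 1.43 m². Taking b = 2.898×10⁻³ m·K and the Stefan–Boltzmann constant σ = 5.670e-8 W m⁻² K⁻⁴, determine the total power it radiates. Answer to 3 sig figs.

Wien's law: T = b/λ_max = 2.898×10⁻³/4.683×10⁻⁶ = 618.834 K.
Area A = 1.43 m².
Then P = εσAT⁴ = 0.141×5.670×10⁻⁸×1.43×(618.834)⁴ = 1.68×10³ W.

P ≈ 1.68×10³ W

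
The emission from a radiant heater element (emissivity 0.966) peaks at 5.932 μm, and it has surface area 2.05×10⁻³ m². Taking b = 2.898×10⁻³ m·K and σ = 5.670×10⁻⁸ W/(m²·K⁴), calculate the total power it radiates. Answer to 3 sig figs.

Wien's law: T = b/λ_max = 2.898×10⁻³/5.932×10⁻⁶ = 488.537 K.
Area A = 2.05×10⁻³ m².
Then P = εσAT⁴ = 0.966×5.670×10⁻⁸×2.05×10⁻³×(488.537)⁴ = 6.40 W.

P ≈ 6.40 W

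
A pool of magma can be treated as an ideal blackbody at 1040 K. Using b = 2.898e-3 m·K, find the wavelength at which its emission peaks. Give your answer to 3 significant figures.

Wien's displacement law: λ_max = b/T = (2.898×10⁻³ m·K)/(1040 K) = 2.787×10⁻⁶ m.
That is 2.79×10³ nm, in the infrared range.

λ_max ≈ 2.79×10³ nm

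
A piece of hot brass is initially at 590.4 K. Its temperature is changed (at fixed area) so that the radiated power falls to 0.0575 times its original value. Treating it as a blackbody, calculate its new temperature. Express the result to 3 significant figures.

T₂ ≈ 289 K

P ∝ T⁴, so T₂/T₁ = (P₂/P₁)^(1/4) = (0.0575)^(1/4) = 0.489685.
T₂ = 590.4 × 0.489685 = 289 K.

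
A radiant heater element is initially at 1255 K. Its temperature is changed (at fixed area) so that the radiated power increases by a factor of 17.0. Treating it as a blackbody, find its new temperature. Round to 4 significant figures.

P ∝ T⁴, so T₂/T₁ = (P₂/P₁)^(1/4) = (17.0)^(1/4) = 2.03054.
T₂ = 1255 × 2.03054 = 2548 K.

T₂ ≈ 2548 K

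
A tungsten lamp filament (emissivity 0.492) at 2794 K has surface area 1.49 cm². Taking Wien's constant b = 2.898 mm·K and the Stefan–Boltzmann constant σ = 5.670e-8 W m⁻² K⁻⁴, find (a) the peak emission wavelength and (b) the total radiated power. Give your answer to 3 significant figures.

(a) λ_max = b/T = 2.898×10⁻³/2794 = 1.037×10⁻⁶ m = 1.04 μm.
Area A = 1.49 cm² = 1.49×10⁻⁴ m².
(b) P = εσAT⁴ = 0.492×5.670×10⁻⁸×1.49×10⁻⁴×(2794)⁴ = 253 W.

λ_max ≈ 1.04 μm; P ≈ 253 W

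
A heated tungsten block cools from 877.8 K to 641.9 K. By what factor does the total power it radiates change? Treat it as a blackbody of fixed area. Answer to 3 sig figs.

P ∝ T⁴, so P₂/P₁ = (T₂/T₁)⁴ = (641.9/877.8)⁴ = (0.731260)⁴ = 0.286.

P₂/P₁ ≈ 0.286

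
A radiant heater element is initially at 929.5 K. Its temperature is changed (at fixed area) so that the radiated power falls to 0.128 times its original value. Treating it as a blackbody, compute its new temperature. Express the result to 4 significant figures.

T₂ ≈ 556.0 K

P ∝ T⁴, so T₂/T₁ = (P₂/P₁)^(1/4) = (0.128)^(1/4) = 0.598140.
T₂ = 929.5 × 0.598140 = 556.0 K.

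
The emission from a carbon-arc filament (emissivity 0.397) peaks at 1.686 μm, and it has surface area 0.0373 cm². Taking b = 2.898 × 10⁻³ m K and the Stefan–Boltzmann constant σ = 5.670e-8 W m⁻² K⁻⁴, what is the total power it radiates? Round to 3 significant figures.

P ≈ 0.733 W

Wien's law: T = b/λ_max = 2.898×10⁻³/1.686×10⁻⁶ = 1718.86 K.
Area A = 0.0373 cm² = 3.73×10⁻⁶ m².
Then P = εσAT⁴ = 0.397×5.670×10⁻⁸×3.73×10⁻⁶×(1718.86)⁴ = 0.733 W.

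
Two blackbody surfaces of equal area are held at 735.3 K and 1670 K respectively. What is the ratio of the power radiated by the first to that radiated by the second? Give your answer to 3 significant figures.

With equal areas, P₁/P₂ = (T₁/T₂)⁴ = (735.3/1670)⁴ = 0.0376.

P₁/P₂ ≈ 0.0376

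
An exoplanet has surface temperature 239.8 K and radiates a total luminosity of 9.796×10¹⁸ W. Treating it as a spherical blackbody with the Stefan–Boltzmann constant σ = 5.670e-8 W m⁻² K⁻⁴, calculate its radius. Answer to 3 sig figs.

R ≈ 6.45×10⁷ m

L = 4πR²σT⁴ ⇒ R = √(L/(4πσT⁴)).
σT⁴ = 187.491 W/m², so R = √(9.796×10¹⁸/(4π×187.491)) = 6.45×10⁷ m.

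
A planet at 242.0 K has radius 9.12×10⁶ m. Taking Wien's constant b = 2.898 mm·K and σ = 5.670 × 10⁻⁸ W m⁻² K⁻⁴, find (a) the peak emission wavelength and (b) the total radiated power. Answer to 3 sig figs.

(a) λ_max = b/T = 2.898×10⁻³/242.0 = 1.198×10⁻⁵ m = 12.0 μm.
Surface area A = 4πR² = 4π(9.12×10⁶ m)² = 1.04520×10¹⁵ m².
(b) P = σAT⁴ = 5.670×10⁻⁸×1.04520×10¹⁵×(242.0)⁴ = 2.03×10¹⁷ W.

λ_max ≈ 12.0 μm; P ≈ 2.03×10¹⁷ W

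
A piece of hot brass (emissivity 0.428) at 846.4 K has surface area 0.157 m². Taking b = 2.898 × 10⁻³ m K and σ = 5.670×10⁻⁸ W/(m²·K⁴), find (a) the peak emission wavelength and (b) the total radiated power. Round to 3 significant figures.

λ_max ≈ 3.42 μm; P ≈ 1.96×10³ W

(a) λ_max = b/T = 2.898×10⁻³/846.4 = 3.424×10⁻⁶ m = 3.42 μm.
Area A = 0.157 m².
(b) P = εσAT⁴ = 0.428×5.670×10⁻⁸×0.157×(846.4)⁴ = 1.96×10³ W.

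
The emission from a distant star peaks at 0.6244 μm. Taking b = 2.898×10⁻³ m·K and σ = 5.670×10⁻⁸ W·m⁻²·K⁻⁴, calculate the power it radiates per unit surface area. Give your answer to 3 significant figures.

I ≈ 2.63×10⁷ W/m²

Wien's law: T = b/λ_max = 2.898×10⁻³/6.244×10⁻⁷ = 4641.26 K.
Then I = σT⁴ = 5.670×10⁻⁸×(4641.26)⁴ = 2.63×10⁷ W/m².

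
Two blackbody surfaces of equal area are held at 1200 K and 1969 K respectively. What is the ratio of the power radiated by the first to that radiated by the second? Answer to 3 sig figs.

With equal areas, P₁/P₂ = (T₁/T₂)⁴ = (1200/1969)⁴ = 0.138.

P₁/P₂ ≈ 0.138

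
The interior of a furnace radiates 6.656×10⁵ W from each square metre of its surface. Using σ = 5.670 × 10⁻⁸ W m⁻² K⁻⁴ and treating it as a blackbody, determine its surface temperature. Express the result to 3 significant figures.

T ≈ 1.85×10³ K

I = σT⁴, so T = (I/σ)^(1/4) = (6.656×10⁵/(5.670×10⁻⁸))^(1/4) = 1.85×10³ K.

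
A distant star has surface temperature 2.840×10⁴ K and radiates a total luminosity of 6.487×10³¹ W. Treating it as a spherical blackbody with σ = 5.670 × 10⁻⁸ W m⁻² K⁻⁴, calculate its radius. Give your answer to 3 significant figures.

L = 4πR²σT⁴ ⇒ R = √(L/(4πσT⁴)).
σT⁴ = 3.68856×10¹⁰ W/m², so R = √(6.487×10³¹/(4π×3.68856×10¹⁰)) = 1.18×10¹⁰ m.

R ≈ 1.18×10¹⁰ m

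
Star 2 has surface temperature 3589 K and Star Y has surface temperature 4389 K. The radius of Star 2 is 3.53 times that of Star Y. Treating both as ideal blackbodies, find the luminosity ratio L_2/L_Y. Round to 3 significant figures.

L_2/L_Y ≈ 5.57

L ∝ R²T⁴, so L_2/L_Y = (R_2/R_Y)²(T_2/T_Y)⁴ = (3.53)² × (3589/4389)⁴ = 12.4609 × 0.447128 = 5.57.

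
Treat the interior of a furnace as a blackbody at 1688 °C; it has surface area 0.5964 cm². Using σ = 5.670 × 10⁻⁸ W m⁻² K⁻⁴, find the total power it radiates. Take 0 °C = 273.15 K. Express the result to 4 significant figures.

P ≈ 50.02 W

T = 1688 °C + 273.15 = 1961.15 K.
Area A = 0.5964 cm² = 5.964×10⁻⁵ m².
P = σAT⁴ = 5.670×10⁻⁸ × 5.964×10⁻⁵ × (1961.15)⁴ = 50.02 W.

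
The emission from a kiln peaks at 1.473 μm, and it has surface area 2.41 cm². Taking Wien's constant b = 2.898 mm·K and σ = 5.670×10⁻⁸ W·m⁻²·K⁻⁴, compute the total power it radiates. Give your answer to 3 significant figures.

Wien's law: T = b/λ_max = 2.898×10⁻³/1.473×10⁻⁶ = 1967.41 K.
Area A = 2.41 cm² = 2.41×10⁻⁴ m².
Then P = σAT⁴ = 5.670×10⁻⁸×2.41×10⁻⁴×(1967.41)⁴ = 205 W.

P ≈ 205 W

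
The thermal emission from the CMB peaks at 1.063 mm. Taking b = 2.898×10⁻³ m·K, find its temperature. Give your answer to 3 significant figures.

Wien's law gives T = b/λ_max = (2.898×10⁻³ m·K)/(1.063×10⁻³ m) = 2.73 K.

T ≈ 2.73 K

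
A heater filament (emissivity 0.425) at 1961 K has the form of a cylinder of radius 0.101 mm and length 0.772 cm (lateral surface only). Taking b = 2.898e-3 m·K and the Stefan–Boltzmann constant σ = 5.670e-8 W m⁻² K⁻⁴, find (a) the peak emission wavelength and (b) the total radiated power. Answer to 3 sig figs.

λ_max ≈ 1.48 μm; P ≈ 1.75 W

(a) λ_max = b/T = 2.898×10⁻³/1961 = 1.478×10⁻⁶ m = 1.48 μm.
Lateral area A = 2πrL = 2π×1.01×10⁻⁴×7.72×10⁻³ = 4.89913×10⁻⁶ m².
(b) P = εσAT⁴ = 0.425×5.670×10⁻⁸×4.89913×10⁻⁶×(1961)⁴ = 1.75 W.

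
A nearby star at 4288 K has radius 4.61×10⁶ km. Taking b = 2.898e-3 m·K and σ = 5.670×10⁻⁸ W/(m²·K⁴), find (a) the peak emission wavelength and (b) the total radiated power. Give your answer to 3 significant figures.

λ_max ≈ 0.676 μm; P ≈ 5.12×10²⁷ W

(a) λ_max = b/T = 2.898×10⁻³/4288 = 6.758×10⁻⁷ m = 0.676 μm.
Surface area A = 4πR² = 4π(4.61×10⁹ m)² = 2.67062×10²⁰ m².
(b) P = σAT⁴ = 5.670×10⁻⁸×2.67062×10²⁰×(4288)⁴ = 5.12×10²⁷ W.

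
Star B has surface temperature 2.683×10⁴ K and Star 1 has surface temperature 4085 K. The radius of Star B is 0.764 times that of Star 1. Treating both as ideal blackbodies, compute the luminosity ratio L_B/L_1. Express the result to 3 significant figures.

L ∝ R²T⁴, so L_B/L_1 = (R_B/R_1)²(T_B/T_1)⁴ = (0.764)² × (2.683×10⁴/4085)⁴ = 0.583696 × 1860.86 = 1.09×10³.

L_B/L_1 ≈ 1.09×10³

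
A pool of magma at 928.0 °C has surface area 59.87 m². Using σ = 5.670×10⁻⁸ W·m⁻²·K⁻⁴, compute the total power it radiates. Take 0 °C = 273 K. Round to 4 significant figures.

T = 928.0 °C + 273 = 1201.0 K.
Area A = 59.87 m².
P = σAT⁴ = 5.670×10⁻⁸ × 59.87 × (1201.0)⁴ = 7.063×10⁶ W.

P ≈ 7.063×10⁶ W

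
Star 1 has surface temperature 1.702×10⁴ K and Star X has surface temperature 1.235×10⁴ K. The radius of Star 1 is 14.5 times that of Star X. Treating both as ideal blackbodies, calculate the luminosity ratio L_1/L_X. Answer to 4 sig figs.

L_1/L_X ≈ 758.4

L ∝ R²T⁴, so L_1/L_X = (R_1/R_X)²(T_1/T_X)⁴ = (14.5)² × (1.702×10⁴/1.235×10⁴)⁴ = 210.25 × 3.60720 = 758.4.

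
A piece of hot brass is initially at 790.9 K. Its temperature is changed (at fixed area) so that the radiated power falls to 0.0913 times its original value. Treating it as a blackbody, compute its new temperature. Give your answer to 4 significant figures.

P ∝ T⁴, so T₂/T₁ = (P₂/P₁)^(1/4) = (0.0913)^(1/4) = 0.549690.
T₂ = 790.9 × 0.549690 = 434.7 K.

T₂ ≈ 434.7 K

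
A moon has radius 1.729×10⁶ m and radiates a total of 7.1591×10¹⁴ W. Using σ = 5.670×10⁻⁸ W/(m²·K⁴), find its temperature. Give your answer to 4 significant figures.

T ≈ 135.4 K

Surface area A = 4πR² = 4π(1.729×10⁶ m)² = 3.75664×10¹³ m².
P = σAT⁴ ⇒ T = (P/(σA))^(1/4) = (7.1591×10¹⁴/(5.670×10⁻⁸×3.75664×10¹³))^(1/4) = 135.4 K.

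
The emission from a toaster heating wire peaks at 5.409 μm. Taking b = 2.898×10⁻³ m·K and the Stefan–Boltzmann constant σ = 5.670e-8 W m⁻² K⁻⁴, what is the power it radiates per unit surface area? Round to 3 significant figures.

Wien's law: T = b/λ_max = 2.898×10⁻³/5.409×10⁻⁶ = 535.774 K.
Then I = σT⁴ = 5.670×10⁻⁸×(535.774)⁴ = 4.67×10³ W/m².

I ≈ 4.67×10³ W/m²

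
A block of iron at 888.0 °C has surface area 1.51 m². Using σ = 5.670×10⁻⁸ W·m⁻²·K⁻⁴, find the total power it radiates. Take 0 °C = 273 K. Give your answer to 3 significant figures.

T = 888.0 °C + 273 = 1161.0 K.
Area A = 1.51 m².
P = σAT⁴ = 5.670×10⁻⁸ × 1.51 × (1161.0)⁴ = 1.56×10⁵ W.

P ≈ 1.56×10⁵ W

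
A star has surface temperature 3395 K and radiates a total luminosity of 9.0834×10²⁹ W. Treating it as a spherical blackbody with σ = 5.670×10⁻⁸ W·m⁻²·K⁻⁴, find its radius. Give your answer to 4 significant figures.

R ≈ 9.796×10¹⁰ m

L = 4πR²σT⁴ ⇒ R = √(L/(4πσT⁴)).
σT⁴ = 7.53255×10⁶ W/m², so R = √(9.0834×10²⁹/(4π×7.53255×10⁶)) = 9.796×10¹⁰ m.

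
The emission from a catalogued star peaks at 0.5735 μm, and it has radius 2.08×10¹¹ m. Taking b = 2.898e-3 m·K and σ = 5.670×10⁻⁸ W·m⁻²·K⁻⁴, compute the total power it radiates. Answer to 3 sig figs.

P ≈ 2.01×10³¹ W

Wien's law: T = b/λ_max = 2.898×10⁻³/5.735×10⁻⁷ = 5053.18 K.
Surface area A = 4πR² = 4π(2.08×10¹¹ m)² = 5.43671×10²³ m².
Then P = σAT⁴ = 5.670×10⁻⁸×5.43671×10²³×(5053.18)⁴ = 2.01×10³¹ W.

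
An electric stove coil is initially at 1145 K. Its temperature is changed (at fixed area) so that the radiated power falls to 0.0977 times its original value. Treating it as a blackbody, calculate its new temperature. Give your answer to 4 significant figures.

P ∝ T⁴, so T₂/T₁ = (P₂/P₁)^(1/4) = (0.0977)^(1/4) = 0.559080.
T₂ = 1145 × 0.559080 = 640.1 K.

T₂ ≈ 640.1 K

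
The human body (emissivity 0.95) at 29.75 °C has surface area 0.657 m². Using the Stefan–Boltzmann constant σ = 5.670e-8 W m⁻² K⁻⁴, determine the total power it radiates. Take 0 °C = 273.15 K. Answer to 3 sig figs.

P ≈ 298 W

T = 29.75 °C + 273.15 = 302.90 K.
Area A = 0.657 m².
P = εσAT⁴ = 0.95 × 5.670×10⁻⁸ × 0.657 × (302.90)⁴ = 298 W.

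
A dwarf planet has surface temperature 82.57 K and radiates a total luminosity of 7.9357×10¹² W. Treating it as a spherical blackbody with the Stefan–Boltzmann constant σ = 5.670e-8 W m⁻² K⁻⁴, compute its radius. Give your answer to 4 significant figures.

L = 4πR²σT⁴ ⇒ R = √(L/(4πσT⁴)).
σT⁴ = 2.63556 W/m², so R = √(7.9357×10¹²/(4π×2.63556)) = 4.895×10⁵ m.

R ≈ 4.895×10⁵ m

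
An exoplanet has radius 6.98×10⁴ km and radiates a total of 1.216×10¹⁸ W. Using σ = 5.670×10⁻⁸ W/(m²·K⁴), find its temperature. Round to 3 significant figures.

T ≈ 137 K

Surface area A = 4πR² = 4π(6.98×10⁷ m)² = 6.12239×10¹⁶ m².
P = σAT⁴ ⇒ T = (P/(σA))^(1/4) = (1.216×10¹⁸/(5.670×10⁻⁸×6.12239×10¹⁶))^(1/4) = 137 K.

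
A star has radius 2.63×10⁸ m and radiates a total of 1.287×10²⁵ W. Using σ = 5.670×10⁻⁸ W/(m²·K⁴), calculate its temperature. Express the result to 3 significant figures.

Surface area A = 4πR² = 4π(2.63×10⁸ m)² = 8.69203×10¹⁷ m².
P = σAT⁴ ⇒ T = (P/(σA))^(1/4) = (1.287×10²⁵/(5.670×10⁻⁸×8.69203×10¹⁷))^(1/4) = 4.02×10³ K.

T ≈ 4.02×10³ K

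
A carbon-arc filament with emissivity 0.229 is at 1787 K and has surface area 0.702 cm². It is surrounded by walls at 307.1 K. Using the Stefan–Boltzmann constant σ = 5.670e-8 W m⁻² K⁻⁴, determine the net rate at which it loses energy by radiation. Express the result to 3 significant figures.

Area A = 0.702 cm² = 7.02×10⁻⁵ m².
Net radiated power P_net = εσA(T⁴ − T₀⁴) = 0.229×5.670×10⁻⁸×7.02×10⁻⁵×(1787⁴ − 307.1⁴).
T⁴ − T₀⁴ = 1.01976×10¹³ − 8.89445×10⁹ = 1.01887×10¹³ K⁴, so P_net = 9.29 W.

Net loss ≈ 9.29 W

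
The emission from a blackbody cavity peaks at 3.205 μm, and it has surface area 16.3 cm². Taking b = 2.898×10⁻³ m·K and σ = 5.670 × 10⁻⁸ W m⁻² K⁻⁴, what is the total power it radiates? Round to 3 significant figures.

Wien's law: T = b/λ_max = 2.898×10⁻³/3.205×10⁻⁶ = 904.212 K.
Area A = 16.3 cm² = 1.63×10⁻³ m².
Then P = σAT⁴ = 5.670×10⁻⁸×1.63×10⁻³×(904.212)⁴ = 61.8 W.

P ≈ 61.8 W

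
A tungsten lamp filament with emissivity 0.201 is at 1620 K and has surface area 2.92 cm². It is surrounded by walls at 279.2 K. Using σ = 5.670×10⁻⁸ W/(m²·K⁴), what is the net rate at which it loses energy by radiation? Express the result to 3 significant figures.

Net loss ≈ 22.9 W

Area A = 2.92 cm² = 2.92×10⁻⁴ m².
Net radiated power P_net = εσA(T⁴ − T₀⁴) = 0.201×5.670×10⁻⁸×2.92×10⁻⁴×(1620⁴ − 279.2⁴).
T⁴ − T₀⁴ = 6.88748×10¹² − 6.07661×10⁹ = 6.88140×10¹² K⁴, so P_net = 22.9 W.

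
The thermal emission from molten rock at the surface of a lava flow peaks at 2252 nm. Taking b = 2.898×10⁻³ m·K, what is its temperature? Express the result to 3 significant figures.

Wien's law gives T = b/λ_max = (2.898×10⁻³ m·K)/(2.252×10⁻⁶ m) = 1.29×10³ K.

T ≈ 1.29×10³ K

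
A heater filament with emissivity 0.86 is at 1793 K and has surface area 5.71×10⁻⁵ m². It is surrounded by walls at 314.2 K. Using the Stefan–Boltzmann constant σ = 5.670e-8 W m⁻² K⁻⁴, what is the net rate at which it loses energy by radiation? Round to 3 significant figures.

Area A = 5.71×10⁻⁵ m².
Net radiated power P_net = εσA(T⁴ − T₀⁴) = 0.86×5.670×10⁻⁸×5.71×10⁻⁵×(1793⁴ − 314.2⁴).
T⁴ − T₀⁴ = 1.03353×10¹³ − 9.74596×10⁹ = 1.03256×10¹³ K⁴, so P_net = 28.7 W.

Net loss ≈ 28.7 W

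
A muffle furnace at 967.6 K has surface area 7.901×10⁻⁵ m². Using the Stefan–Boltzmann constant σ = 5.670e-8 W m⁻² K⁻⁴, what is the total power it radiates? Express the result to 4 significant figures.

Area A = 7.901×10⁻⁵ m².
P = σAT⁴ = 5.670×10⁻⁸ × 7.901×10⁻⁵ × (967.6)⁴ = 3.927 W.

P ≈ 3.927 W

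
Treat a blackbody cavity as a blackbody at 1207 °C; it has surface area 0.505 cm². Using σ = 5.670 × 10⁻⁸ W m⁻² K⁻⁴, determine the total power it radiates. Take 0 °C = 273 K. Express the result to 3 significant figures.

T = 1207 °C + 273 = 1480 K.
Area A = 0.505 cm² = 5.05×10⁻⁵ m².
P = σAT⁴ = 5.670×10⁻⁸ × 5.05×10⁻⁵ × (1480)⁴ = 13.7 W.

P ≈ 13.7 W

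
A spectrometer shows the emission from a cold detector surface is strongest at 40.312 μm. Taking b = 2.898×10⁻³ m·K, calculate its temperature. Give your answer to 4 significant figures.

T ≈ 71.89 K

Wien's law gives T = b/λ_max = (2.898×10⁻³ m·K)/(4.0312×10⁻⁵ m) = 71.89 K.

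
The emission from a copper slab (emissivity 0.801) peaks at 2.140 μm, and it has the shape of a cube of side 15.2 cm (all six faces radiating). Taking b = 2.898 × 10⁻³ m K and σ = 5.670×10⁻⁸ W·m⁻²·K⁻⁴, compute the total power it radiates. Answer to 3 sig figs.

P ≈ 2.12×10⁴ W

Wien's law: T = b/λ_max = 2.898×10⁻³/2.140×10⁻⁶ = 1354.21 K.
Area A = 6s² = 6×(0.152 m)² = 0.138624 m².
Then P = εσAT⁴ = 0.801×5.670×10⁻⁸×0.138624×(1354.21)⁴ = 2.12×10⁴ W.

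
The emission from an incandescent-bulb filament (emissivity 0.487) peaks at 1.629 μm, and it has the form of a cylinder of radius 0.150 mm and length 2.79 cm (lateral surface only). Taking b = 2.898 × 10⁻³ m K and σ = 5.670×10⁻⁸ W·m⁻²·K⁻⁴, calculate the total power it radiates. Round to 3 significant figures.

Wien's law: T = b/λ_max = 2.898×10⁻³/1.629×10⁻⁶ = 1779.01 K.
Lateral area A = 2πrL = 2π×1.50×10⁻⁴×0.0279 = 2.62951×10⁻⁵ m².
Then P = εσAT⁴ = 0.487×5.670×10⁻⁸×2.62951×10⁻⁵×(1779.01)⁴ = 7.27 W.

P ≈ 7.27 W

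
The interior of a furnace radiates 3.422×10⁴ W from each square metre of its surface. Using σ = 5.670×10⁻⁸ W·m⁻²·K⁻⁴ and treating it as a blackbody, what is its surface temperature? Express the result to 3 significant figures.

T ≈ 881 K

I = σT⁴, so T = (I/σ)^(1/4) = (3.422×10⁴/(5.670×10⁻⁸))^(1/4) = 881 K.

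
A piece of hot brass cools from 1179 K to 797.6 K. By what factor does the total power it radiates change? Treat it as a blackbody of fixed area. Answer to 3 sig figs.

P₂/P₁ ≈ 0.209

P ∝ T⁴, so P₂/P₁ = (T₂/T₁)⁴ = (797.6/1179)⁴ = (0.676506)⁴ = 0.209.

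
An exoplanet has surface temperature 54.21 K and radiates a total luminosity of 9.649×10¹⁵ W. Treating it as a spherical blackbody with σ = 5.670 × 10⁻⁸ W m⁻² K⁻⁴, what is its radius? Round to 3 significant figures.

L = 4πR²σT⁴ ⇒ R = √(L/(4πσT⁴)).
σT⁴ = 0.489667 W/m², so R = √(9.649×10¹⁵/(4π×0.489667)) = 3.96×10⁷ m.

R ≈ 3.96×10⁷ m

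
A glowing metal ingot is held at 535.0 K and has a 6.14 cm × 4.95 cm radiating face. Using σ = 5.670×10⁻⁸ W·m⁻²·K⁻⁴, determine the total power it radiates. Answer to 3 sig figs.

P ≈ 14.1 W

Area A = 0.0614 × 0.0495 = 3.0393×10⁻³ m².
P = σAT⁴ = 5.670×10⁻⁸ × 3.0393×10⁻³ × (535.0)⁴ = 14.1 W.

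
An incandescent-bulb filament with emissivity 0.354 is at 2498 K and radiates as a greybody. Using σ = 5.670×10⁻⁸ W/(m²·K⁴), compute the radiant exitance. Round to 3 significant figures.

Stefan–Boltzmann: I = εσT⁴ = 0.354 × 5.670×10⁻⁸ × (2498)⁴ = 7.82×10⁵ W/m².

I ≈ 7.82×10⁵ W/m²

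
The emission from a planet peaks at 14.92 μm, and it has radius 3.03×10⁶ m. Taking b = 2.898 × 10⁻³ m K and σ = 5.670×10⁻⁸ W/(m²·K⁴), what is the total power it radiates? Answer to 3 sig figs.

Wien's law: T = b/λ_max = 2.898×10⁻³/1.492×10⁻⁵ = 194.236 K.
Surface area A = 4πR² = 4π(3.03×10⁶ m)² = 1.15371×10¹⁴ m².
Then P = σAT⁴ = 5.670×10⁻⁸×1.15371×10¹⁴×(194.236)⁴ = 9.31×10¹⁵ W.

P ≈ 9.31×10¹⁵ W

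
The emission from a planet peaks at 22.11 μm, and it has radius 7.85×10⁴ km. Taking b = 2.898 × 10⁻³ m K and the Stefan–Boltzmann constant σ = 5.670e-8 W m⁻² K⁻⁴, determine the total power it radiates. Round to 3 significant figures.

P ≈ 1.30×10¹⁸ W

Wien's law: T = b/λ_max = 2.898×10⁻³/2.211×10⁻⁵ = 131.072 K.
Surface area A = 4πR² = 4π(7.85×10⁷ m)² = 7.74371×10¹⁶ m².
Then P = σAT⁴ = 5.670×10⁻⁸×7.74371×10¹⁶×(131.072)⁴ = 1.30×10¹⁸ W.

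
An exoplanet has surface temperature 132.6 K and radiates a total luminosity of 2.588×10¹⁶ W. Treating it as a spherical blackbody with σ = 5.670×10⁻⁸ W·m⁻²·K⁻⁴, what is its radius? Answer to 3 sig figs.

L = 4πR²σT⁴ ⇒ R = √(L/(4πσT⁴)).
σT⁴ = 17.5290 W/m², so R = √(2.588×10¹⁶/(4π×17.5290)) = 1.08×10⁷ m.

R ≈ 1.08×10⁷ m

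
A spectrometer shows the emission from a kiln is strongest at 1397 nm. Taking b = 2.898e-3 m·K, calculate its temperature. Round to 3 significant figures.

T ≈ 2.07×10³ K

Wien's law gives T = b/λ_max = (2.898×10⁻³ m·K)/(1.397×10⁻⁶ m) = 2.07×10³ K.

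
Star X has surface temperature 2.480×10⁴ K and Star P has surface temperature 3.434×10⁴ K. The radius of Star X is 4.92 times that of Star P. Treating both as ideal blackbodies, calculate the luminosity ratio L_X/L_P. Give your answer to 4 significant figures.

L_X/L_P ≈ 6.585

L ∝ R²T⁴, so L_X/L_P = (R_X/R_P)²(T_X/T_P)⁴ = (4.92)² × (2.480×10⁴/3.434×10⁴)⁴ = 24.2064 × 0.272023 = 6.585.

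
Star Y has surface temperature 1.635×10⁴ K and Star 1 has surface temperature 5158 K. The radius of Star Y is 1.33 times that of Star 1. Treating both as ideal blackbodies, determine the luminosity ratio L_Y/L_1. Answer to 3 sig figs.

L ∝ R²T⁴, so L_Y/L_1 = (R_Y/R_1)²(T_Y/T_1)⁴ = (1.33)² × (1.635×10⁴/5158)⁴ = 1.7689 × 100.959 = 179.

L_Y/L_1 ≈ 179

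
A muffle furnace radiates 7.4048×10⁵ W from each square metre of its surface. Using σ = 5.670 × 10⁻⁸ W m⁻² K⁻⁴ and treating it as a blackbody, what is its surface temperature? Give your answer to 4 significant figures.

I = σT⁴, so T = (I/σ)^(1/4) = (7.4048×10⁵/(5.670×10⁻⁸))^(1/4) = 1901 K.

T ≈ 1901 K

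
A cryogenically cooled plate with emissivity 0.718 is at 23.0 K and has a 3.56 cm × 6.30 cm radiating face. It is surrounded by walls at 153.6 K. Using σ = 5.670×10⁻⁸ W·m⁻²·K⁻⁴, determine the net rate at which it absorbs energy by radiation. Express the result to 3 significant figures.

Area A = 0.0356 × 0.0630 = 2.2428×10⁻³ m².
Net radiated power P_net = εσA(T⁴ − T₀⁴) = 0.718×5.670×10⁻⁸×2.2428×10⁻³×(23.0⁴ − 153.6⁴).
T⁴ − T₀⁴ = 2.79841×10⁵ − 5.56628×10⁸ = -5.56348×10⁸ K⁴, so P_net = -0.0508 W — negative, meaning a net gain of 0.0508 W.

Net gain ≈ 0.0508 W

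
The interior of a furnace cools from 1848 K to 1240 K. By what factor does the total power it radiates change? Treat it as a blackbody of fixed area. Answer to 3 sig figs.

P ∝ T⁴, so P₂/P₁ = (T₂/T₁)⁴ = (1240/1848)⁴ = (0.670996)⁴ = 0.203.

P₂/P₁ ≈ 0.203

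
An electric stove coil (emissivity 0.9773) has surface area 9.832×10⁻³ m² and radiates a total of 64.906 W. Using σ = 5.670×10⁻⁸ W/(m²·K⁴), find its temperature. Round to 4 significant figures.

T ≈ 587.5 K

Area A = 9.832×10⁻³ m².
P = εσAT⁴ ⇒ T = (P/(εσA))^(1/4) = (64.906/(0.9773×5.670×10⁻⁸×9.832×10⁻³))^(1/4) = 587.5 K.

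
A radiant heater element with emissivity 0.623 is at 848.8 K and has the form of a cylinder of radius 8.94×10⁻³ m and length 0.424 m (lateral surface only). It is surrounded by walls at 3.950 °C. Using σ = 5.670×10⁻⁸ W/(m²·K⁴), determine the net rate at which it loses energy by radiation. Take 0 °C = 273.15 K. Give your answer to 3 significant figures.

Surroundings: T = 3.950 °C + 273.15 = 277.100 K.
Lateral area A = 2πrL = 2π×8.94×10⁻³×0.424 = 0.0238168 m².
Net radiated power P_net = εσA(T⁴ − T₀⁴) = 0.623×5.670×10⁻⁸×0.0238168×(848.8⁴ − 277.100⁴).
T⁴ − T₀⁴ = 5.19065×10¹¹ − 5.89585×10⁹ = 5.13169×10¹¹ K⁴, so P_net = 432 W.

Net loss ≈ 432 W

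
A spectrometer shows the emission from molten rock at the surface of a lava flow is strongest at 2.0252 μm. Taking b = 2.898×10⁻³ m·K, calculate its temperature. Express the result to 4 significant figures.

Wien's law gives T = b/λ_max = (2.898×10⁻³ m·K)/(2.0252×10⁻⁶ m) = 1431 K.

T ≈ 1431 K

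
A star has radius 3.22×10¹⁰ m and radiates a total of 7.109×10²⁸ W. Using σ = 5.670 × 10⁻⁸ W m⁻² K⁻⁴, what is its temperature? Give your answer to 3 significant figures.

T ≈ 3.13×10³ K

Surface area A = 4πR² = 4π(3.22×10¹⁰ m)² = 1.30293×10²² m².
P = σAT⁴ ⇒ T = (P/(σA))^(1/4) = (7.109×10²⁸/(5.670×10⁻⁸×1.30293×10²²))^(1/4) = 3.13×10³ K.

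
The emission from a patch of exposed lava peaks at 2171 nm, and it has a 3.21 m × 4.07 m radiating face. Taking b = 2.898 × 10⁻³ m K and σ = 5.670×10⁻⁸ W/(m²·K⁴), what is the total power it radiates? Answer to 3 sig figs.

Wien's law: T = b/λ_max = 2.898×10⁻³/2.171×10⁻⁶ = 1334.87 K.
Area A = 3.21 × 4.07 = 13.0647 m².
Then P = σAT⁴ = 5.670×10⁻⁸×13.0647×(1334.87)⁴ = 2.35×10⁶ W.

P ≈ 2.35×10⁶ W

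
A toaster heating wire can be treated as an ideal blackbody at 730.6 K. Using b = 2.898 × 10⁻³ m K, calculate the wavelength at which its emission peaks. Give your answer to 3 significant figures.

Wien's displacement law: λ_max = b/T = (2.898×10⁻³ m·K)/(730.6 K) = 3.967×10⁻⁶ m.
That is 3.97 μm, in the infrared range.

λ_max ≈ 3.97 μm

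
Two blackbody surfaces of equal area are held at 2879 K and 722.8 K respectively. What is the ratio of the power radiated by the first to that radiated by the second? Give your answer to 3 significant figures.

P₁/P₂ ≈ 252

With equal areas, P₁/P₂ = (T₁/T₂)⁴ = (2879/722.8)⁴ = 252.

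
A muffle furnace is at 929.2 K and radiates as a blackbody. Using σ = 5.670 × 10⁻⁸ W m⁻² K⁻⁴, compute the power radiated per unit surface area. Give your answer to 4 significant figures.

I ≈ 4.227×10⁴ W/m²

Stefan–Boltzmann: I = σT⁴ = 5.670×10⁻⁸ × (929.2)⁴ = 4.227×10⁴ W/m².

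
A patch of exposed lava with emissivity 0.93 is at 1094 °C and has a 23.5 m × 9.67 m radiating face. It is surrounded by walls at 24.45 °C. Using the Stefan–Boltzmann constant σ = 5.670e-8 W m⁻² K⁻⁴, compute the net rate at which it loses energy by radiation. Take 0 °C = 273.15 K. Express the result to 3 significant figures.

Net loss ≈ 4.18×10⁷ W

T = 1094 °C + 273.15 = 1367.15 K.
Surroundings: T = 24.45 °C + 273.15 = 297.60 K.
Area A = 23.5 × 9.67 = 227.245 m².
Net radiated power P_net = εσA(T⁴ − T₀⁴) = 0.93×5.670×10⁻⁸×227.245×(1367.15⁴ − 297.60⁴).
T⁴ − T₀⁴ = 3.49353×10¹² − 7.84389×10⁹ = 3.48569×10¹² K⁴, so P_net = 4.18×10⁷ W.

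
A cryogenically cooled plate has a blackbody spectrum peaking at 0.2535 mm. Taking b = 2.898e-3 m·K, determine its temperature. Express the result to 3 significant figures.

Wien's law gives T = b/λ_max = (2.898×10⁻³ m·K)/(2.535×10⁻⁴ m) = 11.4 K.

T ≈ 11.4 K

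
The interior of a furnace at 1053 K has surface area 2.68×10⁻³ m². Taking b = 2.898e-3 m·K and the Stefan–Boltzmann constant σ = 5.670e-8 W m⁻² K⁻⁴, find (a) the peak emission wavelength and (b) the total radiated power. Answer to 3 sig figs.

λ_max ≈ 2.75×10³ nm; P ≈ 187 W

(a) λ_max = b/T = 2.898×10⁻³/1053 = 2.752×10⁻⁶ m = 2.75×10³ nm.
Area A = 2.68×10⁻³ m².
(b) P = σAT⁴ = 5.670×10⁻⁸×2.68×10⁻³×(1053)⁴ = 187 W.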